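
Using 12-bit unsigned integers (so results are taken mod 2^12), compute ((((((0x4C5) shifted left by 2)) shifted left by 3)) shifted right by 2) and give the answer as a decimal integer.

0x4C5 = 010011000101
→ shifted left by 2 (mod 2^12) → 001100010100 = 788
→ shifted left by 3 (mod 2^12) → 100010100000 = 2208
→ shifted right by 2 → 001000101000 = 552

552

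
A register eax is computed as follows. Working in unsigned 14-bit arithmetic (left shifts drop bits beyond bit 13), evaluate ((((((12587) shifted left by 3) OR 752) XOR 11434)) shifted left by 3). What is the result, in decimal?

14992

12587 = 11000100101011
→ shifted left by 3 (mod 2^14) → 00100101011000 = 2392
752 = 00001011110000
→ OR → 00101111111000 = 3064
11434 = 10110010101010
→ XOR → 10011101010010 = 10066
→ shifted left by 3 (mod 2^14) → 11101010010000 = 14992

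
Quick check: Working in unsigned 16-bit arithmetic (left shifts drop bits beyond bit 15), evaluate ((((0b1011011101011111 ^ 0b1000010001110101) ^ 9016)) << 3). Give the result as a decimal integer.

32912

0b1011011101011111 = 1011011101011111
0b1000010001110101 = 1000010001110101
→ ^ → 0011001100101010 = 13098
9016 = 0010001100111000
→ ^ → 0001000000010010 = 4114
→ << 3 (mod 2^16) → 1000000010010000 = 32912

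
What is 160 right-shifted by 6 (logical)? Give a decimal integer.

160 = 10100000
shift right by 6 → 00000010 = 2
(equivalently, floor(160 / 64))

2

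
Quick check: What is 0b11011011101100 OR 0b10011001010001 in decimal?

a = 11011011101100
b = 10011001010001
 OR → 11011011111101 = 14077

14077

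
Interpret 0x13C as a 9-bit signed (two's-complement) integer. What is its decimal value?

-196

pattern = 100111100 (MSB is 1 ⇒ negative)
Invert: 011000011, add 1 → 011000100 = 196, so the value is -196.
(Equivalently: 316 - 2^9 = 316 - 512 = -196.)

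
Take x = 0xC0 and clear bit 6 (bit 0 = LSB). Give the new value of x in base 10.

x = 0011000000
bit 6 is currently 1; clear it via x & ~(1 << 6) = x & ~64
→ 0010000000 = 128

128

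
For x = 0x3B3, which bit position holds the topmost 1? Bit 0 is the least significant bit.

0x3B3 = 1110110011
The topmost 1 is at position 9 (since 2^9 = 512 ≤ 947 < 1024).

9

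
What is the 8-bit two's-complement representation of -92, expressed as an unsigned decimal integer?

164

92 in 8 bits: 01011100
Invert: 10100011
Add 1:  10100100 = 164
(Check: 2^8 - 92 = 256 - 92 = 164.)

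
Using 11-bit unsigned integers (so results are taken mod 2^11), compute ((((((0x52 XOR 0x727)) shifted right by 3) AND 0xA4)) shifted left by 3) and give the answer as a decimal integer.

1312

0x52 = 00001010010
0x727 = 11100100111
→ XOR → 11101110101 = 1909
→ shifted right by 3 → 00011101110 = 238
0xA4 = 00010100100
→ AND → 00010100100 = 164
→ shifted left by 3 (mod 2^11) → 10100100000 = 1312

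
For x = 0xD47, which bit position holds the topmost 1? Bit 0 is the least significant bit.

11

0xD47 = 110101000111
The topmost 1 is at position 11 (since 2^11 = 2048 ≤ 3399 < 4096).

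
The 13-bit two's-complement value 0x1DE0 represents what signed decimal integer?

-544

pattern = 1110111100000 (MSB is 1 ⇒ negative)
Invert: 0001000011111, add 1 → 0001000100000 = 544, so the value is -544.
(Equivalently: 7648 - 2^13 = 7648 - 8192 = -544.)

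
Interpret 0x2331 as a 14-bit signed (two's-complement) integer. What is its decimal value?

-7375

pattern = 10001100110001 (MSB is 1 ⇒ negative)
Invert: 01110011001110, add 1 → 01110011001111 = 7375, so the value is -7375.
(Equivalently: 9009 - 2^14 = 9009 - 16384 = -7375.)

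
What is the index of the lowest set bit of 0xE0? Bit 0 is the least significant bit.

0xE0 = 11100000
Trailing zeros: 5, so the lowest set bit is bit 5 (value 32).

5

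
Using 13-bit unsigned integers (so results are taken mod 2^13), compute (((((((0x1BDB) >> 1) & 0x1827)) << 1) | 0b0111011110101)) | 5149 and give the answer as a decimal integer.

0x1BDB = 1101111011011
→ >> 1 → 0110111101101 = 3565
0x1827 = 1100000100111
→ & → 0100000100101 = 2085
→ << 1 (mod 2^13) → 1000001001010 = 4170
0b0111011110101 = 0111011110101
→ | → 1111011111111 = 7935
5149 = 1010000011101
→ | → 1111011111111 = 7935

7935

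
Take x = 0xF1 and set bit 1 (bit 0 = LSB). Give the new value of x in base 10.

243

x = 0011110001
bit 1 is currently 0; set it via x | (1 << 1) = x | 2
→ 0011110011 = 243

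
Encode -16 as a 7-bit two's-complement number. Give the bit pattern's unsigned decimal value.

112

16 in 7 bits: 0010000
Invert: 1101111
Add 1:  1110000 = 112
(Check: 2^7 - 16 = 128 - 16 = 112.)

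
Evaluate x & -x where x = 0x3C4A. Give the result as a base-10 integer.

2

x = 11110001001010 = 15434
-x (two's complement) = …00001110110110
AND   = 00000000000010 = 2
(x & -x isolates the lowest set bit of x.)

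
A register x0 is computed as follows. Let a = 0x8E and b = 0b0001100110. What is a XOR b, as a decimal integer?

232

0x8E = 10001110
b = 01100110
XOR → 11101000 = 232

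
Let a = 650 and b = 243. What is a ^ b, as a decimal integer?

650 = 1010001010
243 = 0011110011
XOR → 1001111001 = 633

633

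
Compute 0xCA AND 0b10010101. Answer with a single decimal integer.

0xCA = 11001010
b = 10010101
AND → 10000000 = 128

128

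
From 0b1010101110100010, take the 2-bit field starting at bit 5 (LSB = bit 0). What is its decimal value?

v = 1010101110100010
Shift right by 5: 10101011101
Mask low 2 bits: 01 = 1

1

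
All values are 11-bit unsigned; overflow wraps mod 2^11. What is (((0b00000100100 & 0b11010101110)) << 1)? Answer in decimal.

72

0b00000100100 = 00000100100
0b11010101110 = 11010101110
→ & → 00000100100 = 36
→ << 1 (mod 2^11) → 00001001000 = 72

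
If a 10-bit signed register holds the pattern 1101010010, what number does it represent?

pattern = 1101010010 (MSB is 1 ⇒ negative)
Invert: 0010101101, add 1 → 0010101110 = 174, so the value is -174.
(Equivalently: 850 - 2^10 = 850 - 1024 = -174.)

-174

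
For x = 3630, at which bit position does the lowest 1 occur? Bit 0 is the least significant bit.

3630 = 111000101110
Trailing zeros: 1, so the lowest set bit is bit 1 (value 2).

1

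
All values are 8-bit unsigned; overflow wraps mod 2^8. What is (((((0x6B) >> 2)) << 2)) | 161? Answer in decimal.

0x6B = 01101011
→ >> 2 → 00011010 = 26
→ << 2 (mod 2^8) → 01101000 = 104
161 = 10100001
→ | → 11101001 = 233

233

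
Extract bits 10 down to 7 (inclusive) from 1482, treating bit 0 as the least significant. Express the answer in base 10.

11

v = 010111001010
Shift right by 7: 01011
Mask low 4 bits: 1011 = 11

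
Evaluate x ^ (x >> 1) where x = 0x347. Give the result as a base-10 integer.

740

x = 1101000111 = 839
x>>1 = 0110100011
XOR  = 1011100100 = 740
(x ^ (x >> 1) gives the standard binary-reflected Gray code of x.)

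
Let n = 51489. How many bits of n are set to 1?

51489 = 1100100100100001
Count the 1s: 1 + 1 + 1 + 1 + 1 + 1 = 6

6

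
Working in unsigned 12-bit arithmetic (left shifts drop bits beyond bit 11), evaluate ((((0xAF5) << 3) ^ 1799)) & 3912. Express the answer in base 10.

0xAF5 = 101011110101
→ << 3 (mod 2^12) → 011110101000 = 1960
1799 = 011100000111
→ ^ → 000010101111 = 175
3912 = 111101001000
→ & → 000000001000 = 8

8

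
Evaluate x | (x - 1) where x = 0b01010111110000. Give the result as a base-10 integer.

5631

x = 1010111110000 = 5616
x - 1 = 1010111101111
OR    = 1010111111111 = 5631
(x | (x - 1) sets all bits below the lowest set bit.)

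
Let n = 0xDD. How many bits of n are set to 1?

0xDD = 11011101
Count the 1s: 1 + 1 + 1 + 1 + 1 + 1 = 6

6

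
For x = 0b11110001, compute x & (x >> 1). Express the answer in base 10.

112

x = 11110001 = 241
x>>1 = 01111000
AND  = 01110000 = 112
(x & (x >> 1) has a 1 wherever x has two consecutive 1 bits.)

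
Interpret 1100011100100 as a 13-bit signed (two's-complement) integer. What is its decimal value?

-1820

pattern = 1100011100100 (MSB is 1 ⇒ negative)
Invert: 0011100011011, add 1 → 0011100011100 = 1820, so the value is -1820.
(Equivalently: 6372 - 2^13 = 6372 - 8192 = -1820.)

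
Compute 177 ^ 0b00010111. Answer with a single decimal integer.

177 = 10110001
b = 00010111
XOR → 10100110 = 166

166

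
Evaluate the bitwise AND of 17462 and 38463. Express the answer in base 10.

1078

17462 = 0100010000110110
38463 = 1001011000111111
AND → 0000010000110110 = 1078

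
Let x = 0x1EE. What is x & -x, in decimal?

2

x = 111101110 = 494
-x (two's complement) = …000010010
AND   = 000000010 = 2
(x & -x isolates the lowest set bit of x.)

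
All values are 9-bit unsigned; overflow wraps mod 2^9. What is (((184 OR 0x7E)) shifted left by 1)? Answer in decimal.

184 = 010111000
0x7E = 001111110
→ OR → 011111110 = 254
→ shifted left by 1 (mod 2^9) → 111111100 = 508

508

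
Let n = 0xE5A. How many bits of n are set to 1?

7

0xE5A = 111001011010
Count the 1s: 1 + 1 + 1 + 1 + 1 + 1 + 1 = 7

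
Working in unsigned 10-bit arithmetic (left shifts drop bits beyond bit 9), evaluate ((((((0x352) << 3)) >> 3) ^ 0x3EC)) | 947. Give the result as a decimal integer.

959

0x352 = 1101010010
→ << 3 (mod 2^10) → 1010010000 = 656
→ >> 3 → 0001010010 = 82
0x3EC = 1111101100
→ ^ → 1110111110 = 958
947 = 1110110011
→ | → 1110111111 = 959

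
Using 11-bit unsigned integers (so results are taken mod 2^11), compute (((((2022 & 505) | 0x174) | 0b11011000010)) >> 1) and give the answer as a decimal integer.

1019

2022 = 11111100110
505 = 00111111001
→ & → 00111100000 = 480
0x174 = 00101110100
→ | → 00111110100 = 500
0b11011000010 = 11011000010
→ | → 11111110110 = 2038
→ >> 1 → 01111111011 = 1019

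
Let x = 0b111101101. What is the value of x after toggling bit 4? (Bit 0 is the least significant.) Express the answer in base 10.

509

x = 111101101
bit 4 is currently 0; toggle it via x ^ (1 << 4) = x ^ 16
→ 111111101 = 509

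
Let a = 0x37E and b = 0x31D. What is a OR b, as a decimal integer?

895

0x37E = 1101111110
0x31D = 1100011101
 OR → 1101111111 = 895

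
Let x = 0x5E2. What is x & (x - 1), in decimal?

x = 10111100010 = 1506
x - 1 = 10111100001
AND   = 10111100000 = 1504
(x & (x - 1) clears the lowest set bit of x.)

1504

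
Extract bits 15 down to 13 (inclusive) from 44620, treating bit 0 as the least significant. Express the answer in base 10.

v = 1010111001001100
Shift right by 13: 101
Mask low 3 bits: 101 = 5

5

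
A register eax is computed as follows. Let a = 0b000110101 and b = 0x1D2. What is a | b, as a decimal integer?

503

a = 000110101
0x1D2 = 111010010
 OR → 111110111 = 503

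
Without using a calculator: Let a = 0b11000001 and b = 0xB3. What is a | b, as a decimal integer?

a = 11000001
0xB3 = 10110011
 OR → 11110011 = 243

243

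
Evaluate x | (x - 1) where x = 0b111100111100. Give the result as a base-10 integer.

3903

x = 111100111100 = 3900
x - 1 = 111100111011
OR    = 111100111111 = 3903
(x | (x - 1) sets all bits below the lowest set bit.)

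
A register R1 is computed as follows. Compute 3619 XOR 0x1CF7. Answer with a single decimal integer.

4820

3619 = 0111000100011
0x1CF7 = 1110011110111
XOR → 1001011010100 = 4820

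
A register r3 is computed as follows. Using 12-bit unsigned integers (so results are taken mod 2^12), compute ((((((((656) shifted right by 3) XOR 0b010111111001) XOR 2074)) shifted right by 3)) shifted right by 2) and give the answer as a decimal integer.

656 = 001010010000
→ shifted right by 3 → 000001010010 = 82
0b010111111001 = 010111111001
→ XOR → 010110101011 = 1451
2074 = 100000011010
→ XOR → 110110110001 = 3505
→ shifted right by 3 → 000110110110 = 438
→ shifted right by 2 → 000001101101 = 109

109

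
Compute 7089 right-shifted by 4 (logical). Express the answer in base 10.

7089 = 1101110110001
shift right by 4 → 0000110111011 = 443
(equivalently, floor(7089 / 16))

443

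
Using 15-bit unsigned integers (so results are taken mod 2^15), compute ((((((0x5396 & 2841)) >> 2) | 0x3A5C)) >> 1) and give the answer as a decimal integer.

7534

0x5396 = 101001110010110
2841 = 000101100011001
→ & → 000001100010000 = 784
→ >> 2 → 000000011000100 = 196
0x3A5C = 011101001011100
→ | → 011101011011100 = 15068
→ >> 1 → 001110101101110 = 7534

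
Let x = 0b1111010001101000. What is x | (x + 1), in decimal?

x = 1111010001101000 = 62568
x + 1 = 1111010001101001
OR    = 1111010001101001 = 62569
(x | (x + 1) sets the lowest cleared bit.)

62569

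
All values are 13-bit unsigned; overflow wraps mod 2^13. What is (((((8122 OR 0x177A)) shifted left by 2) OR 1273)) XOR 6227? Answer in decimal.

8122 = 1111110111010
0x177A = 1011101111010
→ OR → 1111111111010 = 8186
→ shifted left by 2 (mod 2^13) → 1111111101000 = 8168
1273 = 0010011111001
→ OR → 1111111111001 = 8185
6227 = 1100001010011
→ XOR → 0011110101010 = 1962

1962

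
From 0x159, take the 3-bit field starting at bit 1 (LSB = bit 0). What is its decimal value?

4

v = 101011001
Shift right by 1: 10101100
Mask low 3 bits: 100 = 4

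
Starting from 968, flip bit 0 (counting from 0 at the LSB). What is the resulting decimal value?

969

x = 1111001000
bit 0 is currently 0; toggle it via x ^ (1 << 0) = x ^ 1
→ 1111001001 = 969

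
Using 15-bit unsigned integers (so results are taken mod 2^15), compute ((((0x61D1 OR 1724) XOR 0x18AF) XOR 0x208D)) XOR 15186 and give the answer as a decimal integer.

25741

0x61D1 = 110000111010001
1724 = 000011010111100
→ OR → 110011111111101 = 26621
0x18AF = 001100010101111
→ XOR → 111111101010010 = 32594
0x208D = 010000010001101
→ XOR → 101111111011111 = 24543
15186 = 011101101010010
→ XOR → 110010010001101 = 25741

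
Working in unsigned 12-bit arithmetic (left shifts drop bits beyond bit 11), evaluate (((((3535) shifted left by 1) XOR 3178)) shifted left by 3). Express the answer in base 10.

4000

3535 = 110111001111
→ shifted left by 1 (mod 2^12) → 101110011110 = 2974
3178 = 110001101010
→ XOR → 011111110100 = 2036
→ shifted left by 3 (mod 2^12) → 111110100000 = 4000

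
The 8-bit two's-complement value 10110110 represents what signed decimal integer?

-74

pattern = 10110110 (MSB is 1 ⇒ negative)
Invert: 01001001, add 1 → 01001010 = 74, so the value is -74.
(Equivalently: 182 - 2^8 = 182 - 256 = -74.)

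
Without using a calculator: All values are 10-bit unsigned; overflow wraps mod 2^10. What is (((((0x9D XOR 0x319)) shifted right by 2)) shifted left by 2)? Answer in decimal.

900

0x9D = 0010011101
0x319 = 1100011001
→ XOR → 1110000100 = 900
→ shifted right by 2 → 0011100001 = 225
→ shifted left by 2 (mod 2^10) → 1110000100 = 900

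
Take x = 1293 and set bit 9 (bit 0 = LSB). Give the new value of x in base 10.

1805

x = 10100001101
bit 9 is currently 0; set it via x | (1 << 9) = x | 512
→ 11100001101 = 1805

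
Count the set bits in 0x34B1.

7

0x34B1 = 11010010110001
Count the 1s: 1 + 1 + 1 + 1 + 1 + 1 + 1 = 7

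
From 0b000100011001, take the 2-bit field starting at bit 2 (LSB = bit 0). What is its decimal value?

v = 000100011001
Shift right by 2: 0001000110
Mask low 2 bits: 10 = 2

2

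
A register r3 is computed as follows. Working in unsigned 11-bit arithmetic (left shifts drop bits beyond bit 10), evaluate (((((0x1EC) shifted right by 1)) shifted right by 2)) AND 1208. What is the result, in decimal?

56

0x1EC = 00111101100
→ shifted right by 1 → 00011110110 = 246
→ shifted right by 2 → 00000111101 = 61
1208 = 10010111000
→ AND → 00000111000 = 56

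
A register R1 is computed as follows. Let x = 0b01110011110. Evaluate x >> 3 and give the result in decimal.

x = 1110011110
shift right by 3 → 0001110011 = 115
(equivalently, floor(926 / 8))

115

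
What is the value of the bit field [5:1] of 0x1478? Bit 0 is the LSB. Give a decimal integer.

v = 01010001111000
Shift right by 1: 0101000111100
Mask low 5 bits: 11100 = 28

28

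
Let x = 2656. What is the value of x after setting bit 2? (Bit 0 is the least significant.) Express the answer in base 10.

2660

x = 0101001100000
bit 2 is currently 0; set it via x | (1 << 2) = x | 4
→ 0101001100100 = 2660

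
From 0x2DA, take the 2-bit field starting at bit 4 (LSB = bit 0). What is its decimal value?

v = 1011011010
Shift right by 4: 101101
Mask low 2 bits: 01 = 1

1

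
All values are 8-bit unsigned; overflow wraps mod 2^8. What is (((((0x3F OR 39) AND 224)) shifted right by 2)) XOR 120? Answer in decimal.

112

0x3F = 00111111
39 = 00100111
→ OR → 00111111 = 63
224 = 11100000
→ AND → 00100000 = 32
→ shifted right by 2 → 00001000 = 8
120 = 01111000
→ XOR → 01110000 = 112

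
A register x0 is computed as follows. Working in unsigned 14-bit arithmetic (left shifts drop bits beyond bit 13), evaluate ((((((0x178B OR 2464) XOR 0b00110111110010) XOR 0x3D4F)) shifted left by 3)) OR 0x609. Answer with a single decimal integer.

0x178B = 01011110001011
2464 = 00100110100000
→ OR → 01111110101011 = 8107
0b00110111110010 = 00110111110010
→ XOR → 01001001011001 = 4697
0x3D4F = 11110101001111
→ XOR → 10111100010110 = 12054
→ shifted left by 3 (mod 2^14) → 11100010110000 = 14512
0x609 = 00011000001001
→ OR → 11111010111001 = 16057

16057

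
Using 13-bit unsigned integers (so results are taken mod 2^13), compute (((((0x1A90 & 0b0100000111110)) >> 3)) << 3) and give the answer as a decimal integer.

2064

0x1A90 = 1101010010000
0b0100000111110 = 0100000111110
→ & → 0100000010000 = 2064
→ >> 3 → 0000100000010 = 258
→ << 3 (mod 2^13) → 0100000010000 = 2064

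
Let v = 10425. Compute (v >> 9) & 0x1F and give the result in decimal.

20

v = 10100010111001
Shift right by 9: 10100
Mask low 5 bits: 10100 = 20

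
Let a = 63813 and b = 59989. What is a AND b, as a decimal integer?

59461

63813 = 1111100101000101
59989 = 1110101001010101
AND → 1110100001000101 = 59461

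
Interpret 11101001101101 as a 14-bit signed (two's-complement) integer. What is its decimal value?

-1427

pattern = 11101001101101 (MSB is 1 ⇒ negative)
Invert: 00010110010010, add 1 → 00010110010011 = 1427, so the value is -1427.
(Equivalently: 14957 - 2^14 = 14957 - 16384 = -1427.)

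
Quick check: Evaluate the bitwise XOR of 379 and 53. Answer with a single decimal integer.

334

379 = 101111011
53 = 000110101
XOR → 101001110 = 334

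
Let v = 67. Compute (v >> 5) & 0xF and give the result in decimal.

v = 001000011
Shift right by 5: 0010
Mask low 4 bits: 0010 = 2

2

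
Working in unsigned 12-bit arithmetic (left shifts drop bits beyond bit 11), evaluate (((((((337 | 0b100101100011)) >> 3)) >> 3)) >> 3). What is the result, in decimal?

4

337 = 000101010001
0b100101100011 = 100101100011
→ | → 100101110011 = 2419
→ >> 3 → 000100101110 = 302
→ >> 3 → 000000100101 = 37
→ >> 3 → 000000000100 = 4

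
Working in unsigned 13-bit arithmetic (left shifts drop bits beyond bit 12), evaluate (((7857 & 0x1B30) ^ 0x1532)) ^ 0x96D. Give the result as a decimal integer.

7857 = 1111010110001
0x1B30 = 1101100110000
→ & → 1101000110000 = 6704
0x1532 = 1010100110010
→ ^ → 0111100000010 = 3842
0x96D = 0100101101101
→ ^ → 0011001101111 = 1647

1647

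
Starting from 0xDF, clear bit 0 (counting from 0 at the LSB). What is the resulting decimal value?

x = 011011111
bit 0 is currently 1; clear it via x & ~(1 << 0) = x & ~1
→ 011011110 = 222

222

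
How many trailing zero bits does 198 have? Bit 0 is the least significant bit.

1

198 = 11000110
Trailing zeros: 1, so the lowest set bit is bit 1 (value 2).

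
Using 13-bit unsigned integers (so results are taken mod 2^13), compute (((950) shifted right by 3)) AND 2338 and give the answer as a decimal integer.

34

950 = 0001110110110
→ shifted right by 3 → 0000001110110 = 118
2338 = 0100100100010
→ AND → 0000000100010 = 34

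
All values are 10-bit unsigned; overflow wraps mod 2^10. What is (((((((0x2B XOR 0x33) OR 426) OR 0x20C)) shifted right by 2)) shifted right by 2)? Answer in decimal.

59

0x2B = 0000101011
0x33 = 0000110011
→ XOR → 0000011000 = 24
426 = 0110101010
→ OR → 0110111010 = 442
0x20C = 1000001100
→ OR → 1110111110 = 958
→ shifted right by 2 → 0011101111 = 239
→ shifted right by 2 → 0000111011 = 59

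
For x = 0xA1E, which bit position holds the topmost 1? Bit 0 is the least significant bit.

0xA1E = 101000011110
The topmost 1 is at position 11 (since 2^11 = 2048 ≤ 2590 < 4096).

11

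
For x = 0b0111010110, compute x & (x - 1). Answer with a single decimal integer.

468

x = 111010110 = 470
x - 1 = 111010101
AND   = 111010100 = 468
(x & (x - 1) clears the lowest set bit of x.)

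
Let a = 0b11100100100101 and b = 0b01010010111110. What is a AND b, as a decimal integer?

a = 11100100100101
b = 01010010111110
AND → 01000000100100 = 4132

4132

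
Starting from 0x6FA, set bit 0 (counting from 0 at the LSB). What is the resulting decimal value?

x = 11011111010
bit 0 is currently 0; set it via x | (1 << 0) = x | 1
→ 11011111011 = 1787

1787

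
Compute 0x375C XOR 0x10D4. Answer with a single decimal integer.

10120

0x375C = 11011101011100
0x10D4 = 01000011010100
XOR → 10011110001000 = 10120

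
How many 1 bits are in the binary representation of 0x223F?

0x223F = 10001000111111
Count the 1s: 1 + 1 + 1 + 1 + 1 + 1 + 1 + 1 = 8

8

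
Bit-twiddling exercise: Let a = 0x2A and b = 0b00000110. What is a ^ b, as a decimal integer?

0x2A = 101010
b = 000110
XOR → 101100 = 44

44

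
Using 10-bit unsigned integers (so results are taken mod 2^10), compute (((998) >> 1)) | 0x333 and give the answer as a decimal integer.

1011

998 = 1111100110
→ >> 1 → 0111110011 = 499
0x333 = 1100110011
→ | → 1111110011 = 1011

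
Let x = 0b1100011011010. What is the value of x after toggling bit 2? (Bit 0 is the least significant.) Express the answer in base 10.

6366

x = 1100011011010
bit 2 is currently 0; toggle it via x ^ (1 << 2) = x ^ 4
→ 1100011011110 = 6366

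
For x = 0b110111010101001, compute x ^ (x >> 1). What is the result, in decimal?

x = 110111010101001 = 28329
x>>1 = 011011101010100
XOR  = 101100111111101 = 23037
(x ^ (x >> 1) gives the standard binary-reflected Gray code of x.)

23037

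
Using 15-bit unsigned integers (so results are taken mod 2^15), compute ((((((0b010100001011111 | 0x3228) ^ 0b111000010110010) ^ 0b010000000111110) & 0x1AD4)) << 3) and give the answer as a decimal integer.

22144

0b010100001011111 = 010100001011111
0x3228 = 011001000101000
→ | → 011101001111111 = 14975
0b111000010110010 = 111000010110010
→ ^ → 100101011001101 = 19149
0b010000000111110 = 010000000111110
→ ^ → 110101011110011 = 27379
0x1AD4 = 001101011010100
→ & → 000101011010000 = 2768
→ << 3 (mod 2^15) → 101011010000000 = 22144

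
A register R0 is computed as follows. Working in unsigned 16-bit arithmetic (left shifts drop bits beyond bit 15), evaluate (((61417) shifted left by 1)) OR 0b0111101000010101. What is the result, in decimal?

65495

61417 = 1110111111101001
→ shifted left by 1 (mod 2^16) → 1101111111010010 = 57298
0b0111101000010101 = 0111101000010101
→ OR → 1111111111010111 = 65495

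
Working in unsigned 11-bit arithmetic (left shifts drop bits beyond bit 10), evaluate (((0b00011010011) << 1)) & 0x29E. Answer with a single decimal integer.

134

0b00011010011 = 00011010011
→ << 1 (mod 2^11) → 00110100110 = 422
0x29E = 01010011110
→ & → 00010000110 = 134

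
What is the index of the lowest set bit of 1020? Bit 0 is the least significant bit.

2

1020 = 1111111100
Trailing zeros: 2, so the lowest set bit is bit 2 (value 4).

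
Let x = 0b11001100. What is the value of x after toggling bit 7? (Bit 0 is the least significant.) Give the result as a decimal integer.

x = 11001100
bit 7 is currently 1; toggle it via x ^ (1 << 7) = x ^ 128
→ 01001100 = 76

76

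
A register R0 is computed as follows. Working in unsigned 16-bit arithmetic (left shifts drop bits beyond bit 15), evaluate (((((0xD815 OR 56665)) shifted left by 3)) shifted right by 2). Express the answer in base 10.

0xD815 = 1101100000010101
56665 = 1101110101011001
→ OR → 1101110101011101 = 56669
→ shifted left by 3 (mod 2^16) → 1110101011101000 = 60136
→ shifted right by 2 → 0011101010111010 = 15034

15034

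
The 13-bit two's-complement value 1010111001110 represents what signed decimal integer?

pattern = 1010111001110 (MSB is 1 ⇒ negative)
Invert: 0101000110001, add 1 → 0101000110010 = 2610, so the value is -2610.
(Equivalently: 5582 - 2^13 = 5582 - 8192 = -2610.)

-2610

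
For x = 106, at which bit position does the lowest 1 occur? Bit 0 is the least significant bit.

1

106 = 1101010
Trailing zeros: 1, so the lowest set bit is bit 1 (value 2).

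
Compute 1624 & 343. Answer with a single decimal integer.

80

1624 = 11001011000
343 = 00101010111
AND → 00001010000 = 80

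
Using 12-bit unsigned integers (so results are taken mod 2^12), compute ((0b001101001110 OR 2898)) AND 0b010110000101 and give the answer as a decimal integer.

260

0b001101001110 = 001101001110
2898 = 101101010010
→ OR → 101101011110 = 2910
0b010110000101 = 010110000101
→ AND → 000100000100 = 260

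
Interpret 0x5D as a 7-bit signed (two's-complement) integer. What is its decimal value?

pattern = 1011101 (MSB is 1 ⇒ negative)
Invert: 0100010, add 1 → 0100011 = 35, so the value is -35.
(Equivalently: 93 - 2^7 = 93 - 128 = -35.)

-35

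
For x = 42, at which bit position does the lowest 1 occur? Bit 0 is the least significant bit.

42 = 101010
Trailing zeros: 1, so the lowest set bit is bit 1 (value 2).

1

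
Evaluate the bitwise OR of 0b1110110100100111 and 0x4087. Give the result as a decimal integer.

a = 1110110100100111
0x4087 = 0100000010000111
 OR → 1110110110100111 = 60839

60839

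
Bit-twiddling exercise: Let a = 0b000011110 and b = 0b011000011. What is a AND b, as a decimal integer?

2

a = 00011110
b = 11000011
AND → 00000010 = 2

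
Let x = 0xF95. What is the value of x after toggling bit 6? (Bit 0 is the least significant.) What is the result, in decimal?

x = 111110010101
bit 6 is currently 0; toggle it via x ^ (1 << 6) = x ^ 64
→ 111111010101 = 4053

4053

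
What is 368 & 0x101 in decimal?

368 = 101110000
0x101 = 100000001
AND → 100000000 = 256

256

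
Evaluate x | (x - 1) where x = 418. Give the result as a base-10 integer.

x = 110100010 = 418
x - 1 = 110100001
OR    = 110100011 = 419
(x | (x - 1) sets all bits below the lowest set bit.)

419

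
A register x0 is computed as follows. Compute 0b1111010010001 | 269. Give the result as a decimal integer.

a = 1111010010001
269 = 0000100001101
 OR → 1111110011101 = 8093

8093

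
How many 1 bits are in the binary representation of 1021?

9

1021 = 1111111101
Count the 1s: 1 + 1 + 1 + 1 + 1 + 1 + 1 + 1 + 1 = 9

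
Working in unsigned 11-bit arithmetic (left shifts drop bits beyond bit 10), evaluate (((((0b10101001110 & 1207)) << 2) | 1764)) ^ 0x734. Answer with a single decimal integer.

456

0b10101001110 = 10101001110
1207 = 10010110111
→ & → 10000000110 = 1030
→ << 2 (mod 2^11) → 00000011000 = 24
1764 = 11011100100
→ | → 11011111100 = 1788
0x734 = 11100110100
→ ^ → 00111001000 = 456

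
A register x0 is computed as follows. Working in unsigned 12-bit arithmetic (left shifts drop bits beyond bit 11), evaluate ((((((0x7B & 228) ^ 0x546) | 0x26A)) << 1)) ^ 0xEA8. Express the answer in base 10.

0x7B = 000001111011
228 = 000011100100
→ & → 000001100000 = 96
0x546 = 010101000110
→ ^ → 010100100110 = 1318
0x26A = 001001101010
→ | → 011101101110 = 1902
→ << 1 (mod 2^12) → 111011011100 = 3804
0xEA8 = 111010101000
→ ^ → 000001110100 = 116

116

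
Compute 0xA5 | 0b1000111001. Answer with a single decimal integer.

0xA5 = 0010100101
b = 1000111001
 OR → 1010111101 = 701

701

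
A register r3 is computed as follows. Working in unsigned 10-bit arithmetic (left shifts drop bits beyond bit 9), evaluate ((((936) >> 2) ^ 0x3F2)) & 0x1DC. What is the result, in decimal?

280

936 = 1110101000
→ >> 2 → 0011101010 = 234
0x3F2 = 1111110010
→ ^ → 1100011000 = 792
0x1DC = 0111011100
→ & → 0100011000 = 280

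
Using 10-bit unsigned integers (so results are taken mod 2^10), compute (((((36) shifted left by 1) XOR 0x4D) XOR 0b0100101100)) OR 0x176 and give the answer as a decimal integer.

36 = 0000100100
→ shifted left by 1 (mod 2^10) → 0001001000 = 72
0x4D = 0001001101
→ XOR → 0000000101 = 5
0b0100101100 = 0100101100
→ XOR → 0100101001 = 297
0x176 = 0101110110
→ OR → 0101111111 = 383

383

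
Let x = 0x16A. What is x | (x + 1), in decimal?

363

x = 101101010 = 362
x + 1 = 101101011
OR    = 101101011 = 363
(x | (x + 1) sets the lowest cleared bit.)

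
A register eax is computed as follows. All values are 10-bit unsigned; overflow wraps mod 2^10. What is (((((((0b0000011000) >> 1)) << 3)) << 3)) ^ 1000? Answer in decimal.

0b0000011000 = 0000011000
→ >> 1 → 0000001100 = 12
→ << 3 (mod 2^10) → 0001100000 = 96
→ << 3 (mod 2^10) → 1100000000 = 768
1000 = 1111101000
→ ^ → 0011101000 = 232

232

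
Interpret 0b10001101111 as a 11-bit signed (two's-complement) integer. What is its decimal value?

pattern = 10001101111 (MSB is 1 ⇒ negative)
Invert: 01110010000, add 1 → 01110010001 = 913, so the value is -913.
(Equivalently: 1135 - 2^11 = 1135 - 2048 = -913.)

-913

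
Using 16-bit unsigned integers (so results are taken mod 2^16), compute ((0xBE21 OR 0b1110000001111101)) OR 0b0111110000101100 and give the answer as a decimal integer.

0xBE21 = 1011111000100001
0b1110000001111101 = 1110000001111101
→ OR → 1111111001111101 = 65149
0b0111110000101100 = 0111110000101100
→ OR → 1111111001111101 = 65149

65149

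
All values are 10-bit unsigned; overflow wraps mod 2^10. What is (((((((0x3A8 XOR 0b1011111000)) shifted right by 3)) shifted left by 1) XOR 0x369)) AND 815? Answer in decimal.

0x3A8 = 1110101000
0b1011111000 = 1011111000
→ XOR → 0101010000 = 336
→ shifted right by 3 → 0000101010 = 42
→ shifted left by 1 (mod 2^10) → 0001010100 = 84
0x369 = 1101101001
→ XOR → 1100111101 = 829
815 = 1100101111
→ AND → 1100101101 = 813

813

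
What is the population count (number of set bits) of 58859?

58859 = 1110010111101011
Count the 1s: 1 + 1 + 1 + 1 + 1 + 1 + 1 + 1 + 1 + 1 + 1 = 11

11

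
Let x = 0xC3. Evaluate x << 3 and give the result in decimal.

0xC3 = 00011000011
shift left by 3 → 11000011000 = 1560
(equivalently, 195 × 2^3 = 195 × 8)

1560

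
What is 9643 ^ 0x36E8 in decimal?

9643 = 10010110101011
0x36E8 = 11011011101000
XOR → 01001101000011 = 4931

4931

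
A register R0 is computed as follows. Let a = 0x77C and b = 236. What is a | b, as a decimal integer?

2044

0x77C = 11101111100
236 = 00011101100
 OR → 11111111100 = 2044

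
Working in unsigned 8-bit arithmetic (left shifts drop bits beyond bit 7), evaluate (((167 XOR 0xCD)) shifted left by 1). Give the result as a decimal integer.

167 = 10100111
0xCD = 11001101
→ XOR → 01101010 = 106
→ shifted left by 1 (mod 2^8) → 11010100 = 212

212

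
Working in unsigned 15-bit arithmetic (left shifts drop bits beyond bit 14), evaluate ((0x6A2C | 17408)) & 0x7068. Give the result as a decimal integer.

24616

0x6A2C = 110101000101100
17408 = 100010000000000
→ | → 110111000101100 = 28204
0x7068 = 111000001101000
→ & → 110000000101000 = 24616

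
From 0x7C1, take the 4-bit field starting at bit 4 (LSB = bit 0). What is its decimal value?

12

v = 11111000001
Shift right by 4: 1111100
Mask low 4 bits: 1100 = 12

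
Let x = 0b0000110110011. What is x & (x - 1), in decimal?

x = 110110011 = 435
x - 1 = 110110010
AND   = 110110010 = 434
(x & (x - 1) clears the lowest set bit of x.)

434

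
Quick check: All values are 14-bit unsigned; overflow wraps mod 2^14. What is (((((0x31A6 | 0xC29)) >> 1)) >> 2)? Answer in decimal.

1973

0x31A6 = 11000110100110
0xC29 = 00110000101001
→ | → 11110110101111 = 15791
→ >> 1 → 01111011010111 = 7895
→ >> 2 → 00011110110101 = 1973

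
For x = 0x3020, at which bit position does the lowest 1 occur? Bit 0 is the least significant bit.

0x3020 = 11000000100000
Trailing zeros: 5, so the lowest set bit is bit 5 (value 32).

5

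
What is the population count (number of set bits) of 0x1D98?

7

0x1D98 = 1110110011000
Count the 1s: 1 + 1 + 1 + 1 + 1 + 1 + 1 = 7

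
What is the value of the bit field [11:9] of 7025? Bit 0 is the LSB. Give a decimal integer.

5

v = 1101101110001
Shift right by 9: 1101
Mask low 3 bits: 101 = 5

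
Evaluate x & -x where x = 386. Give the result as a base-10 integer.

2

x = 110000010 = 386
-x (two's complement) = …001111110
AND   = 000000010 = 2
(x & -x isolates the lowest set bit of x.)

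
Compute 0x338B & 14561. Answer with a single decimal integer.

0x338B = 11001110001011
14561 = 11100011100001
AND → 11000010000001 = 12417

12417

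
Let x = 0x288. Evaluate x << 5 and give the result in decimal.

0x288 = 000001010001000
shift left by 5 → 101000100000000 = 20736
(equivalently, 648 × 2^5 = 648 × 32)

20736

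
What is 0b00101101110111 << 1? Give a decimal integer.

5870

x = 0101101110111
shift left by 1 → 1011011101110 = 5870
(equivalently, 2935 × 2^1 = 2935 × 2)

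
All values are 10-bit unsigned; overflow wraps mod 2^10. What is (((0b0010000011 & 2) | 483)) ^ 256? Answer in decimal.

227

0b0010000011 = 0010000011
2 = 0000000010
→ & → 0000000010 = 2
483 = 0111100011
→ | → 0111100011 = 483
256 = 0100000000
→ ^ → 0011100011 = 227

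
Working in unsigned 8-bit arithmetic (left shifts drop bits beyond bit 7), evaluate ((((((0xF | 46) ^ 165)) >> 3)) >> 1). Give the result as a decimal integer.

8

0xF = 00001111
46 = 00101110
→ | → 00101111 = 47
165 = 10100101
→ ^ → 10001010 = 138
→ >> 3 → 00010001 = 17
→ >> 1 → 00001000 = 8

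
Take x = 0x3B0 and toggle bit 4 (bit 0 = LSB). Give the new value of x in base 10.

928

x = 1110110000
bit 4 is currently 1; toggle it via x ^ (1 << 4) = x ^ 16
→ 1110100000 = 928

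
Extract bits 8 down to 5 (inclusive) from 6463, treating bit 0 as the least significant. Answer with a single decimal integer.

9

v = 1100100111111
Shift right by 5: 11001001
Mask low 4 bits: 1001 = 9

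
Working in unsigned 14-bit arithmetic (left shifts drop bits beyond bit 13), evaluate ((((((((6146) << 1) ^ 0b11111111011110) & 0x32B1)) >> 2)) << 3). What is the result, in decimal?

1312

6146 = 01100000000010
→ << 1 (mod 2^14) → 11000000000100 = 12292
0b11111111011110 = 11111111011110
→ ^ → 00111111011010 = 4058
0x32B1 = 11001010110001
→ & → 00001010010000 = 656
→ >> 2 → 00000010100100 = 164
→ << 3 (mod 2^14) → 00010100100000 = 1312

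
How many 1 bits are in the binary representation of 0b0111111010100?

n = 111111010100
Count the 1s: 1 + 1 + 1 + 1 + 1 + 1 + 1 + 1 = 8

8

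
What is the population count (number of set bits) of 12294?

4

12294 = 11000000000110
Count the 1s: 1 + 1 + 1 + 1 = 4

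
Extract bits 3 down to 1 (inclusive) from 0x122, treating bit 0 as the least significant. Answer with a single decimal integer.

1

v = 100100010
Shift right by 1: 10010001
Mask low 3 bits: 001 = 1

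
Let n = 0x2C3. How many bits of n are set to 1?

0x2C3 = 1011000011
Count the 1s: 1 + 1 + 1 + 1 + 1 = 5

5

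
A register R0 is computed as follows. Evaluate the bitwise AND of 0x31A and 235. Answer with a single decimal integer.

0x31A = 1100011010
235 = 0011101011
AND → 0000001010 = 10

10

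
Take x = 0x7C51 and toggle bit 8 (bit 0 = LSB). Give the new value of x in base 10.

32081

x = 111110001010001
bit 8 is currently 0; toggle it via x ^ (1 << 8) = x ^ 256
→ 111110101010001 = 32081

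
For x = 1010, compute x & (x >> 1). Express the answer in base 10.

496

x = 1111110010 = 1010
x>>1 = 0111111001
AND  = 0111110000 = 496
(x & (x >> 1) has a 1 wherever x has two consecutive 1 bits.)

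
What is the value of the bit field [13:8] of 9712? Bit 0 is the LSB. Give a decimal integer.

v = 10010111110000
Shift right by 8: 100101
Mask low 6 bits: 100101 = 37

37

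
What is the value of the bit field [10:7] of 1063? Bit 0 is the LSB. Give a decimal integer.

v = 010000100111
Shift right by 7: 01000
Mask low 4 bits: 1000 = 8

8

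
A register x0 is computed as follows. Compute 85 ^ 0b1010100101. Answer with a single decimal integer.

752

85 = 0001010101
b = 1010100101
XOR → 1011110000 = 752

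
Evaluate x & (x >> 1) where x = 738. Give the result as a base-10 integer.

96

x = 1011100010 = 738
x>>1 = 0101110001
AND  = 0001100000 = 96
(x & (x >> 1) has a 1 wherever x has two consecutive 1 bits.)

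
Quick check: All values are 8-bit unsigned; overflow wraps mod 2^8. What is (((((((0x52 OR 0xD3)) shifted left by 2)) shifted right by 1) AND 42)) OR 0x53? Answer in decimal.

0x52 = 01010010
0xD3 = 11010011
→ OR → 11010011 = 211
→ shifted left by 2 (mod 2^8) → 01001100 = 76
→ shifted right by 1 → 00100110 = 38
42 = 00101010
→ AND → 00100010 = 34
0x53 = 01010011
→ OR → 01110011 = 115

115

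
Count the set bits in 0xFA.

0xFA = 11111010
Count the 1s: 1 + 1 + 1 + 1 + 1 + 1 = 6

6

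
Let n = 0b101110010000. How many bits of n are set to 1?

n = 101110010000
Count the 1s: 1 + 1 + 1 + 1 + 1 = 5

5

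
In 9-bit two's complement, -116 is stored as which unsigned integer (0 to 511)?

396

116 in 9 bits: 001110100
Invert: 110001011
Add 1:  110001100 = 396
(Check: 2^9 - 116 = 512 - 116 = 396.)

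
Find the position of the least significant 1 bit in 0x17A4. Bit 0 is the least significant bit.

0x17A4 = 1011110100100
Trailing zeros: 2, so the lowest set bit is bit 2 (value 4).

2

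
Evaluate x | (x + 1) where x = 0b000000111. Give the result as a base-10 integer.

x = 0111 = 7
x + 1 = 1000
OR    = 1111 = 15
(x | (x + 1) sets the lowest cleared bit.)

15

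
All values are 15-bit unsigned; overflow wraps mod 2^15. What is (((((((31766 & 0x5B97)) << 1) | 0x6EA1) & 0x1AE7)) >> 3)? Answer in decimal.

31766 = 111110000010110
0x5B97 = 101101110010111
→ & → 101100000010110 = 22550
→ << 1 (mod 2^15) → 011000000101100 = 12332
0x6EA1 = 110111010100001
→ | → 111111010101101 = 32429
0x1AE7 = 001101011100111
→ & → 001101010100101 = 6821
→ >> 3 → 000001101010100 = 852

852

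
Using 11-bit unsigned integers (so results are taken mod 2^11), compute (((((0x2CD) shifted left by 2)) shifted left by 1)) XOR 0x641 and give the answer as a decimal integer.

41

0x2CD = 01011001101
→ shifted left by 2 (mod 2^11) → 01100110100 = 820
→ shifted left by 1 (mod 2^11) → 11001101000 = 1640
0x641 = 11001000001
→ XOR → 00000101001 = 41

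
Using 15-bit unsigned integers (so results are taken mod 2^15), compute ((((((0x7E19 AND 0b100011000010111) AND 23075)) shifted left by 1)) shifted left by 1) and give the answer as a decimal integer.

2052

0x7E19 = 111111000011001
0b100011000010111 = 100011000010111
→ AND → 100011000010001 = 17937
23075 = 101101000100011
→ AND → 100001000000001 = 16897
→ shifted left by 1 (mod 2^15) → 000010000000010 = 1026
→ shifted left by 1 (mod 2^15) → 000100000000100 = 2052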